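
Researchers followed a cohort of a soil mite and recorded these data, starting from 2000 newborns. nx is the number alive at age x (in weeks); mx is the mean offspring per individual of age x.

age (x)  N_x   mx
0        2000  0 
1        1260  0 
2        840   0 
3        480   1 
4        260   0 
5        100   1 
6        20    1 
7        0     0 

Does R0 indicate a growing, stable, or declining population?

declining

lx = nx/n0 = nx/2000: 1, 0.63, 0.42, 0.24, 0.13, 0.05, 0.01, 0
R0 = Σ lx·mx = 0 + 0 + 0 + 0.24 + 0 + 0.05 + 0.01 + 0 = 0.3
R0 < 1, so the population is declining.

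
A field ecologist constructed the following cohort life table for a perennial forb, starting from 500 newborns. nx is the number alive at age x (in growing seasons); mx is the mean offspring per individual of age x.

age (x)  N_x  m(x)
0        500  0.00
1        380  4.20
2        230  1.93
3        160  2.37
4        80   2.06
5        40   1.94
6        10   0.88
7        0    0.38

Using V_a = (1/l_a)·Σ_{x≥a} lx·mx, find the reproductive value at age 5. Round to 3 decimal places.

lx = nx/n0 = nx/500: 1, 0.76, 0.46, 0.32, 0.16, 0.08, 0.02, 0
lx·mx for x ≥ 5: 0.1552, 0.0176, 0 → sum = 0.1728
V_5 = 0.1728 / l_5 = 0.1728 / 0.08 = 2.16 → 2.160

2.160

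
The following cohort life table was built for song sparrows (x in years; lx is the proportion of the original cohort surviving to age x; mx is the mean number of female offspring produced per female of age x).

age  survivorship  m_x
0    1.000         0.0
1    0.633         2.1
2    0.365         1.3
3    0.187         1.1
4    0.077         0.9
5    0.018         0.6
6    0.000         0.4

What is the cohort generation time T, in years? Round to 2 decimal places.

lx·mx: 0, 1.3293, 0.4745, 0.2057, 0.0693, 0.0108, 0 → R0 = 2.0896
x·lx·mx: 0, 1.3293, 0.949, 0.6171, 0.2772, 0.054, 0 → Σ = 3.2266
T = 3.2266 / 2.0896 = 1.544123… → 1.54

1.54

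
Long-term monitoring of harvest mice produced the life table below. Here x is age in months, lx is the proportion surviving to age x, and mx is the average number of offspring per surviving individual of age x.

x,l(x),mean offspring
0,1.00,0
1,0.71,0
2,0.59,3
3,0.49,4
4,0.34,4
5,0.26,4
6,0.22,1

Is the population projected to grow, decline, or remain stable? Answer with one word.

growing

R0 = Σ lx·mx = 0 + 0 + 1.77 + 1.96 + 1.36 + 1.04 + 0.22 = 6.35
R0 > 1, so the population is growing.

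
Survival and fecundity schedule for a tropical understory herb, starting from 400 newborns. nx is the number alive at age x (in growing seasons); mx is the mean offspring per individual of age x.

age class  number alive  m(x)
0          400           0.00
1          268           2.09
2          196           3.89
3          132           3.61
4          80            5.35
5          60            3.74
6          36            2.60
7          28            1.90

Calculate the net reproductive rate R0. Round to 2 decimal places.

6.50

lx = nx/n0 = nx/400: 1, 0.67, 0.49, 0.33, 0.2, 0.15, 0.09, 0.07
lx·mx by age: 0, 1.4003, 1.9061, 1.1913, 1.07, 0.561, 0.234, 0.133
R0 = Σ lx·mx = 6.4957 → 6.50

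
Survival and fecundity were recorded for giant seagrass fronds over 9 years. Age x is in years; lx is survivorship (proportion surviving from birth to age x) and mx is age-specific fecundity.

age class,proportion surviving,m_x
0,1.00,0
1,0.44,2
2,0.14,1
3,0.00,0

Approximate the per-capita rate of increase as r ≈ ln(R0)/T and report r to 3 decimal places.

R0 = Σ lx·mx = 0 + 0.88 + 0.14 + 0 = 1.02
Σ x·lx·mx = 1.16; T = 1.16/1.02 = 1.13725…
r ≈ ln(R0)/T = ln(1.02)/1.13725… = 0.01741… → 0.017

0.017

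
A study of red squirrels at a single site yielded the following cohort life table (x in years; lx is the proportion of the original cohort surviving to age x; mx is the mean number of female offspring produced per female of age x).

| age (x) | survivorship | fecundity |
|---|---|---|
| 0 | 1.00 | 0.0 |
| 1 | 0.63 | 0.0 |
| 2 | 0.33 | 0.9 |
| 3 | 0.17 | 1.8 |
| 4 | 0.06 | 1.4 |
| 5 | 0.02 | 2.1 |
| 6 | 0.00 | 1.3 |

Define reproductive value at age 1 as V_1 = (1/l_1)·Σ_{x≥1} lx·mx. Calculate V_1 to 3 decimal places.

lx·mx for x ≥ 1: 0, 0.297, 0.306, 0.084, 0.042, 0 → sum = 0.729
V_1 = 0.729 / l_1 = 0.729 / 0.63 = 1.157143… → 1.157

1.157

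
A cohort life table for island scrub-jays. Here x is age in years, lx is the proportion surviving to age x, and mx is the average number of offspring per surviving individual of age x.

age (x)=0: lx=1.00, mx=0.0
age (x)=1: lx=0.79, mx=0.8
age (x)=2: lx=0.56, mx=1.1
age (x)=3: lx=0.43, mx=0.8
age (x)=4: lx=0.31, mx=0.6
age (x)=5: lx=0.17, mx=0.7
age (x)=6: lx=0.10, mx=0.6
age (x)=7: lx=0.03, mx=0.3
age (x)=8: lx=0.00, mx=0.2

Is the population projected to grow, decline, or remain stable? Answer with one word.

R0 = Σ lx·mx = 0 + 0.632 + 0.616 + 0.344 + 0.186 + 0.119 + 0.06 + 0.009 + 0 = 1.966
R0 > 1, so the population is growing.

growing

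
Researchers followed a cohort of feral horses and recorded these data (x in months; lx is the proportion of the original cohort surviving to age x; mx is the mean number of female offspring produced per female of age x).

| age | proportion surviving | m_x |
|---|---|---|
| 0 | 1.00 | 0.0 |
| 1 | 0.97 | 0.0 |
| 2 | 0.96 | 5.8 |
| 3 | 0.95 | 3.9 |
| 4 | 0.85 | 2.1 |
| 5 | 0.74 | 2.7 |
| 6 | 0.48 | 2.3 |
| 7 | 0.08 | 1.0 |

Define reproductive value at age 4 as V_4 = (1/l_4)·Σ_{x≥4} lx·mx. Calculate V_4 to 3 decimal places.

5.844

lx·mx for x ≥ 4: 1.785, 1.998, 1.104, 0.08 → sum = 4.967
V_4 = 4.967 / l_4 = 4.967 / 0.85 = 5.843529… → 5.844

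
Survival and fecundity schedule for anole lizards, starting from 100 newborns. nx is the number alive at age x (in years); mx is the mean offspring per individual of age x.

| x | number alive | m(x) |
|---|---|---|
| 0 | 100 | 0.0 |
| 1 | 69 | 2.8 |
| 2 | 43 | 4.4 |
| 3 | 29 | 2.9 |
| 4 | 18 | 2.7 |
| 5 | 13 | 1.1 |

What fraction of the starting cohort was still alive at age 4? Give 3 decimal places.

0.180

l_4 = n_4/n_0 = 18/100 = 0.18 → 0.180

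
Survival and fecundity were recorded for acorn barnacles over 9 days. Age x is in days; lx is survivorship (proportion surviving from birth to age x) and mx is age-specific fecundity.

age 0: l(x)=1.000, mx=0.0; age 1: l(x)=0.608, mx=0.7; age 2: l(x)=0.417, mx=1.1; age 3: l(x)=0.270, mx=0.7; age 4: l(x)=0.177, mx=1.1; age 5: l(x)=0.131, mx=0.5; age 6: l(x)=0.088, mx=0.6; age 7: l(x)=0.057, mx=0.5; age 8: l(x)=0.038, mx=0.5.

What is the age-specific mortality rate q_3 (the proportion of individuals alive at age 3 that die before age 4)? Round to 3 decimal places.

q_3 = (l_3 − l_4) / l_3 = (0.27 − 0.177) / 0.27
     = 0.093 / 0.27 = 0.344444… → 0.344

0.344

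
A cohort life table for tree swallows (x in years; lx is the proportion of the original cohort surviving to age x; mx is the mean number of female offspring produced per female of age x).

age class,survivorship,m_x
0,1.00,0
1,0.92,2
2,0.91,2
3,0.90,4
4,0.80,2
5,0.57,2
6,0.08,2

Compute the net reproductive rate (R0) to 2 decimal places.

10.16

lx·mx by age: 0, 1.84, 1.82, 3.6, 1.6, 1.14, 0.16
R0 = Σ lx·mx = 10.16 → 10.16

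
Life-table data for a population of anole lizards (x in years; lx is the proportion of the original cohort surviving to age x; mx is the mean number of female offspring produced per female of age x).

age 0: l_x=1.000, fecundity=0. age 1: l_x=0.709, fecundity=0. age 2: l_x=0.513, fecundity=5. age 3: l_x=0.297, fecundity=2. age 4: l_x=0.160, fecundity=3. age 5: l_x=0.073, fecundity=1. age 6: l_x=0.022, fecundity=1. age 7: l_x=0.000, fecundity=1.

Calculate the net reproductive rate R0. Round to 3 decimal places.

3.734

lx·mx by age: 0, 0, 2.565, 0.594, 0.48, 0.073, 0.022, 0
R0 = Σ lx·mx = 3.734 → 3.734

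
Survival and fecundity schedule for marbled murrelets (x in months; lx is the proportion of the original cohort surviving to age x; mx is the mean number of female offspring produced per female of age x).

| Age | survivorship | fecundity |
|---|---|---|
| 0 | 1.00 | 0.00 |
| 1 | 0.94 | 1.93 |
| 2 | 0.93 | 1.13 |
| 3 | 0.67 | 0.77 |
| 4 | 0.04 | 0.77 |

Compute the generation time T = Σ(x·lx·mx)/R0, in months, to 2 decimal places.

1.64

lx·mx: 0, 1.8142, 1.0509, 0.5159, 0.0308 → R0 = 3.4118
x·lx·mx: 0, 1.8142, 2.1018, 1.5477, 0.1232 → Σ = 5.5869
T = 5.5869 / 3.4118 = 1.637523… → 1.64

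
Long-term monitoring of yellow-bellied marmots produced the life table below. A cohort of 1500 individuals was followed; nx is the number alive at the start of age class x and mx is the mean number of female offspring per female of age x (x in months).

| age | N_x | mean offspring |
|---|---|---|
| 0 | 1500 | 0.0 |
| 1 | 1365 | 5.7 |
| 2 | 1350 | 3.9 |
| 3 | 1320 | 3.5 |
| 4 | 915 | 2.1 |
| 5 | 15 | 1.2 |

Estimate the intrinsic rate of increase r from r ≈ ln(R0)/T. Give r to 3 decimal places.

lx = nx/n0 = nx/1500: 1, 0.91, 0.9, 0.88, 0.61, 0.01
R0 = Σ lx·mx = 0 + 5.187 + 3.51 + 3.08 + 1.281 + 0.012 = 13.07
Σ x·lx·mx = 26.631; T = 26.631/13.07 = 2.03757…
r ≈ ln(R0)/T = ln(13.07)/2.03757… = 1.26147… → 1.261

1.261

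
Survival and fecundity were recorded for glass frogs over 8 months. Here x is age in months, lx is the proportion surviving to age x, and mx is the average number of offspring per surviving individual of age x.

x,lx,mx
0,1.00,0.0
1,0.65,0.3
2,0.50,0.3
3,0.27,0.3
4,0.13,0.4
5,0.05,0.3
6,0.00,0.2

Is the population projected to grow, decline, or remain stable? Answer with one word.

declining

R0 = Σ lx·mx = 0 + 0.195 + 0.15 + 0.081 + 0.052 + 0.015 + 0 = 0.493
R0 < 1, so the population is declining.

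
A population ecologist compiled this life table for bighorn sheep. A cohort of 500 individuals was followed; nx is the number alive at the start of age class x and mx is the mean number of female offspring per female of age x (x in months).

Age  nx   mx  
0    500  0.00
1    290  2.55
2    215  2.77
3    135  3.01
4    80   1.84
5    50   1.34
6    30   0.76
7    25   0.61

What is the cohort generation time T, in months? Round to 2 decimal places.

2.17

lx = nx/n0 = nx/500: 1, 0.58, 0.43, 0.27, 0.16, 0.1, 0.06, 0.05
lx·mx: 0, 1.479, 1.1911, 0.8127, 0.2944, 0.134, 0.0456, 0.0305 → R0 = 3.9873
x·lx·mx: 0, 1.479, 2.3822, 2.4381, 1.1776, 0.67, 0.2736, 0.2135 → Σ = 8.634
T = 8.634 / 3.9873 = 2.165375… → 2.17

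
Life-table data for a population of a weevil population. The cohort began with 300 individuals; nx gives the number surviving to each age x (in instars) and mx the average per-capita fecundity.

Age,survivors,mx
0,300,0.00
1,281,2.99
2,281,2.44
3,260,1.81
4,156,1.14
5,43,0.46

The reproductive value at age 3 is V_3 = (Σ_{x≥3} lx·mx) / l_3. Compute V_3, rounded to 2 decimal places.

2.57

lx = nx/n0 = nx/300: 1, 0.93667…, 0.93667…, 0.86667…, 0.52, 0.14333…
lx·mx for x ≥ 3: 1.568667…, 0.5928, 0.065933… → sum = 2.2274…
V_3 = 2.2274… / l_3 = 2.2274… / 0.866667… = 2.570077… → 2.57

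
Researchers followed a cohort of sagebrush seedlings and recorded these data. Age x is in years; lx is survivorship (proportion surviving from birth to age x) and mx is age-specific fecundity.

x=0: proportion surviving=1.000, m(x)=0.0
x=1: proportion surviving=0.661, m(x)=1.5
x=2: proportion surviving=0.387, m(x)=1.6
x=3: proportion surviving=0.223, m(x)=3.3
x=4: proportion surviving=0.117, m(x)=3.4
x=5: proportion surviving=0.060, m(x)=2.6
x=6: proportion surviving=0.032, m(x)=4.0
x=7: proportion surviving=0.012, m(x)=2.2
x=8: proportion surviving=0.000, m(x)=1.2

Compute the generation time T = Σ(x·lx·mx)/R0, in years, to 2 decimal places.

2.54

lx·mx: 0, 0.9915, 0.6192, 0.7359, 0.3978, 0.156, 0.128, 0.0264, 0 → R0 = 3.0548
x·lx·mx: 0, 0.9915, 1.2384, 2.2077, 1.5912, 0.78, 0.768, 0.1848, 0 → Σ = 7.7616
T = 7.7616 / 3.0548 = 2.540788… → 2.54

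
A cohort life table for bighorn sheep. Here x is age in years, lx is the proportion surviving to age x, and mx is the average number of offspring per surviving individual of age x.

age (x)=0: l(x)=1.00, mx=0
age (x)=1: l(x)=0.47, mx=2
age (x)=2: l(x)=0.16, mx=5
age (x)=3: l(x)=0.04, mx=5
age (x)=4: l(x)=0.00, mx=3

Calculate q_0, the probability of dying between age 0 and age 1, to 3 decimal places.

0.530

q_0 = (l_0 − l_1) / l_0 = (1 − 0.47) / 1
     = 0.53 / 1 = 0.53 → 0.530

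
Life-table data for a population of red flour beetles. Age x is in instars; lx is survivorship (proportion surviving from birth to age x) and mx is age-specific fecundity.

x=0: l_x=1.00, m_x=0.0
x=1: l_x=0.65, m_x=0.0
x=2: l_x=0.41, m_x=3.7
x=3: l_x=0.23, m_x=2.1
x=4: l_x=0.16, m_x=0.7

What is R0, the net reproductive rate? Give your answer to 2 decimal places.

lx·mx by age: 0, 0, 1.517, 0.483, 0.112
R0 = Σ lx·mx = 2.112 → 2.11

2.11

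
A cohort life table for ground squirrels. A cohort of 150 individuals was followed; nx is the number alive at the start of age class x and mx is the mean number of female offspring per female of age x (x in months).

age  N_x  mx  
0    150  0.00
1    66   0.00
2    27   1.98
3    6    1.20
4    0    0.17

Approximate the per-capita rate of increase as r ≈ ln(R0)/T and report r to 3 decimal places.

-0.427

lx = nx/n0 = nx/150: 1, 0.44, 0.18, 0.04, 0
R0 = Σ lx·mx = 0 + 0 + 0.3564 + 0.048 + 0 = 0.4044
Σ x·lx·mx = 0.8568; T = 0.8568/0.4044 = 2.11869…
r ≈ ln(R0)/T = ln(0.4044)/2.11869… = -0.42732… → -0.427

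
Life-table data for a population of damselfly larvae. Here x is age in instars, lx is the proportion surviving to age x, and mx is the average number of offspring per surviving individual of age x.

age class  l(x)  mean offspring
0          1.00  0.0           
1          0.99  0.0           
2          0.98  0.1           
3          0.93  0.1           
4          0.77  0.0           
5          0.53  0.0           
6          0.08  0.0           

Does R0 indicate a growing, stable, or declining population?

declining

R0 = Σ lx·mx = 0 + 0 + 0.098 + 0.093 + 0 + 0 + 0 = 0.191
R0 < 1, so the population is declining.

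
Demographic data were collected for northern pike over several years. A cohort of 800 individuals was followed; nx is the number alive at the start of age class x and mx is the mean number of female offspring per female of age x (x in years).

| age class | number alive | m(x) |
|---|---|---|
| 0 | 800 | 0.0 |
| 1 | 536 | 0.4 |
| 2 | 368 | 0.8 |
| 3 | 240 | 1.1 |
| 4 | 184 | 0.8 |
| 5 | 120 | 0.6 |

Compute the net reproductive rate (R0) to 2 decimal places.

lx = nx/n0 = nx/800: 1, 0.67, 0.46, 0.3, 0.23, 0.15
lx·mx by age: 0, 0.268, 0.368, 0.33, 0.184, 0.09
R0 = Σ lx·mx = 1.24 → 1.24

1.24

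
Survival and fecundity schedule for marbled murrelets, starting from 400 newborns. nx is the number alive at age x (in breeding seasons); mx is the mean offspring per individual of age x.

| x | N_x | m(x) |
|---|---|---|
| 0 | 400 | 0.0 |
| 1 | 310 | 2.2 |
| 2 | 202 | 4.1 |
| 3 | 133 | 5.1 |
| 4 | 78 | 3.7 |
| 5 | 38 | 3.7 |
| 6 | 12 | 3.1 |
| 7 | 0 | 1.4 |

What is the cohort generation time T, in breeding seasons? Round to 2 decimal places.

lx = nx/n0 = nx/400: 1, 0.775, 0.505, 0.3325, 0.195, 0.095, 0.03, 0
lx·mx: 0, 1.705, 2.0705, 1.69575, 0.7215, 0.3515, 0.093, 0 → R0 = 6.63725
x·lx·mx: 0, 1.705, 4.141, 5.08725, 2.886, 1.7575, 0.558, 0 → Σ = 16.13475
T = 16.13475 / 6.63725 = 2.430939… → 2.43

2.43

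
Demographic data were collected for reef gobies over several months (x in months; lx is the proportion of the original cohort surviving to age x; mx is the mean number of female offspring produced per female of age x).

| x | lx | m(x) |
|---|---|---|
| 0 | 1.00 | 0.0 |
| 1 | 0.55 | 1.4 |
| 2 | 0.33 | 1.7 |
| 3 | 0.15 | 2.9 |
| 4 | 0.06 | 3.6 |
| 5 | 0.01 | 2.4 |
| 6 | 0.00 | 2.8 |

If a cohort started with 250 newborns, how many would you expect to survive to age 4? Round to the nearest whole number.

Expected survivors = N0 · l_4 = 250 × 0.06 = 15 → 15

15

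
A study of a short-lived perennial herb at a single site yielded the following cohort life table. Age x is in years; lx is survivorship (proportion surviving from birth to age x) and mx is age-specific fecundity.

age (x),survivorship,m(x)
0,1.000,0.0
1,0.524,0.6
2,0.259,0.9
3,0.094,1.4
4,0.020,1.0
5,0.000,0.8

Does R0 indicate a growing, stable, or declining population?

R0 = Σ lx·mx = 0 + 0.3144 + 0.2331 + 0.1316 + 0.02 + 0 = 0.6991
R0 < 1, so the population is declining.

declining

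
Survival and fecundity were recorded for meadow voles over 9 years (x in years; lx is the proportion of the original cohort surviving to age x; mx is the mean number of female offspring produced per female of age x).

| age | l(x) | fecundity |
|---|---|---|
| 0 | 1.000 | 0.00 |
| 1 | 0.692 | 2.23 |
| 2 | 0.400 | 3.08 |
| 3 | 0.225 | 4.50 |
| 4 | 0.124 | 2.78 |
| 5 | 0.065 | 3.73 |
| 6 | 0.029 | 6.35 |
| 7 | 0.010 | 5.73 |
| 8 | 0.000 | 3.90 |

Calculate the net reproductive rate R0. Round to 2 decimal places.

4.62

lx·mx by age: 0, 1.54316, 1.232, 1.0125, 0.34472, 0.24245, 0.18415, 0.0573, 0
R0 = Σ lx·mx = 4.61628 → 4.62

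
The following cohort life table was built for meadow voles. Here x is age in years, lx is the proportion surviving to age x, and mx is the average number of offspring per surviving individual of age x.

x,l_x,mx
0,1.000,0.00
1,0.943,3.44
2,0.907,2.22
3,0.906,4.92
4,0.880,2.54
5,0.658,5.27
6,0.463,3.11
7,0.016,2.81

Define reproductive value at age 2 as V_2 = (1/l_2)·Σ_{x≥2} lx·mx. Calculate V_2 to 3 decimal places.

15.059

lx·mx for x ≥ 2: 2.01354, 4.45752, 2.2352, 3.46766, 1.43993, 0.04496 → sum = 13.65881
V_2 = 13.65881 / l_2 = 13.65881 / 0.907 = 15.059327… → 15.059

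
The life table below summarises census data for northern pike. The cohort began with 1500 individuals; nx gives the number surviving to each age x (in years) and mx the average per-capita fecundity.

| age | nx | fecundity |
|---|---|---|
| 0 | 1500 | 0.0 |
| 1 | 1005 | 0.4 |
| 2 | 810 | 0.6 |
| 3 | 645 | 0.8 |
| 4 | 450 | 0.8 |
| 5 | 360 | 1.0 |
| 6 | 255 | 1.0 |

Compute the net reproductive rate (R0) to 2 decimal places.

lx = nx/n0 = nx/1500: 1, 0.67, 0.54, 0.43, 0.3, 0.24, 0.17
lx·mx by age: 0, 0.268, 0.324, 0.344, 0.24, 0.24, 0.17
R0 = Σ lx·mx = 1.586 → 1.59

1.59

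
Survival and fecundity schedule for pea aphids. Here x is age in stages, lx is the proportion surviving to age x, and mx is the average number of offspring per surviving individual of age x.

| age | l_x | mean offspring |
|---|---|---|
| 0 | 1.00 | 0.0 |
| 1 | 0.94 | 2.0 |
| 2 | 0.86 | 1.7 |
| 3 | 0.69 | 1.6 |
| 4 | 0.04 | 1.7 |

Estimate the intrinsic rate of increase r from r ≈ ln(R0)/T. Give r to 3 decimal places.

0.811

R0 = Σ lx·mx = 0 + 1.88 + 1.462 + 1.104 + 0.068 = 4.514
Σ x·lx·mx = 8.388; T = 8.388/4.514 = 1.85822…
r ≈ ln(R0)/T = ln(4.514)/1.85822… = 0.81109… → 0.811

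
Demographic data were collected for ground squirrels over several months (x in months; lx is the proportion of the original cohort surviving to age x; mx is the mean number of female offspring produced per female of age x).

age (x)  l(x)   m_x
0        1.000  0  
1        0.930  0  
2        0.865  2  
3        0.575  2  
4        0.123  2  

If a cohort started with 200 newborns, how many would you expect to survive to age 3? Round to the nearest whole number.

Expected survivors = N0 · l_3 = 200 × 0.575 = 115 → 115

115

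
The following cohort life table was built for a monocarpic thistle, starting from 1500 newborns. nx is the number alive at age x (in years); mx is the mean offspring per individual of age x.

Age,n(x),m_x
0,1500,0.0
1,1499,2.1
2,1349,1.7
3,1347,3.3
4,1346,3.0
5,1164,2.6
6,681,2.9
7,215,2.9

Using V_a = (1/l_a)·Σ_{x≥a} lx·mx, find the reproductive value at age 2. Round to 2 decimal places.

12.16

lx = nx/n0 = nx/1500: 1, 0.99933…, 0.89933…, 0.898, 0.89733…, 0.776, 0.454, 0.14333…
lx·mx for x ≥ 2: 1.528867…, 2.9634, 2.692…, 2.0176, 1.3166, 0.415667… → sum = 10.934133…
V_2 = 10.934133… / l_2 = 10.934133… / 0.899333… = 12.158043… → 12.16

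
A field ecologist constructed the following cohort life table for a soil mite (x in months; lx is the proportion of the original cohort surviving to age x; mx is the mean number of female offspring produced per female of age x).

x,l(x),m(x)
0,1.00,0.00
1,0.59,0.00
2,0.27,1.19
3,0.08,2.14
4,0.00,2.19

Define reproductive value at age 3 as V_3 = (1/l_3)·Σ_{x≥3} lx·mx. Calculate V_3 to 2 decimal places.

lx·mx for x ≥ 3: 0.1712, 0 → sum = 0.1712
V_3 = 0.1712 / l_3 = 0.1712 / 0.08 = 2.14 → 2.14

2.14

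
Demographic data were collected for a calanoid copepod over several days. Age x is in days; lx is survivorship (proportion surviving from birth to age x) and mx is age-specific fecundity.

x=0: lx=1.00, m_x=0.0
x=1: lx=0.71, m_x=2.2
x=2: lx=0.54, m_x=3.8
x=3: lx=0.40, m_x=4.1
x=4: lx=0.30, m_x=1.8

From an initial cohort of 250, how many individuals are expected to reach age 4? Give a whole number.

75

Expected survivors = N0 · l_4 = 250 × 0.30 = 75 → 75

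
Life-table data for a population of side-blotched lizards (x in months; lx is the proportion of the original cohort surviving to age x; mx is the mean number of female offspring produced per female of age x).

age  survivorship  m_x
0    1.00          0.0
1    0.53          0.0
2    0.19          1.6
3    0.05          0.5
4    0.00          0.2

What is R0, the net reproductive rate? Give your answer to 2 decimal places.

lx·mx by age: 0, 0, 0.304, 0.025, 0
R0 = Σ lx·mx = 0.329 → 0.33

0.33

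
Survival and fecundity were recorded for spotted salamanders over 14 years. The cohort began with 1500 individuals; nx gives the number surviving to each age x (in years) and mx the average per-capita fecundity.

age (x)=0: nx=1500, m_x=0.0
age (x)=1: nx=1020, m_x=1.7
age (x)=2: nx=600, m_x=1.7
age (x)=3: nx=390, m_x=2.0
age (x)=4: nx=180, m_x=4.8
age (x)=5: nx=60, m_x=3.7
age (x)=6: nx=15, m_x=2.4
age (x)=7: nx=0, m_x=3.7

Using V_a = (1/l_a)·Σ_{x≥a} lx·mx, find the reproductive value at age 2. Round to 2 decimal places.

4.87

lx = nx/n0 = nx/1500: 1, 0.68, 0.4, 0.26, 0.12, 0.04, 0.01, 0
lx·mx for x ≥ 2: 0.68, 0.52, 0.576, 0.148, 0.024, 0 → sum = 1.948
V_2 = 1.948 / l_2 = 1.948 / 0.4 = 4.87 → 4.87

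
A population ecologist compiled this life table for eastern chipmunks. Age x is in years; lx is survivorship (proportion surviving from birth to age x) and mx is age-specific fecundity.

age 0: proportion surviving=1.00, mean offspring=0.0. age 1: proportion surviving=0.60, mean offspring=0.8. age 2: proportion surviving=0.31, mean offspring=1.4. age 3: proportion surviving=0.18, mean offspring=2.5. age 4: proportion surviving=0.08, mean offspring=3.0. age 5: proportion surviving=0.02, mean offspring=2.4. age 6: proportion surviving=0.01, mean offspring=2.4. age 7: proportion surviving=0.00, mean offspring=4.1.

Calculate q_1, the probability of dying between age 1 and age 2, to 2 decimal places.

0.48

q_1 = (l_1 − l_2) / l_1 = (0.6 − 0.31) / 0.6
     = 0.29 / 0.6 = 0.483333… → 0.48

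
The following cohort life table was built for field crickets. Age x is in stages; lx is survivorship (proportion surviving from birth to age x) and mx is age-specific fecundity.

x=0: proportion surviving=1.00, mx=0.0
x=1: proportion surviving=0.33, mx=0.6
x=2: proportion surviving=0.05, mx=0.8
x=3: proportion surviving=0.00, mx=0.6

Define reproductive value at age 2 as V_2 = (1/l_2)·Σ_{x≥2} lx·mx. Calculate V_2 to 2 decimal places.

0.80

lx·mx for x ≥ 2: 0.04, 0 → sum = 0.04
V_2 = 0.04 / l_2 = 0.04 / 0.05 = 0.8 → 0.80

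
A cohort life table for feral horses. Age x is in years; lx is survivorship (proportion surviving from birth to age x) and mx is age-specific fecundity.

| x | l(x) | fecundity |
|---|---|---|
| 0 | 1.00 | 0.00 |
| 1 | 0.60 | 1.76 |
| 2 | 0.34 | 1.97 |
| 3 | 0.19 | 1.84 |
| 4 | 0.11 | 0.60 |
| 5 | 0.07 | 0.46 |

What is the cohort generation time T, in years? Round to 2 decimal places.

1.78

lx·mx: 0, 1.056, 0.6698, 0.3496, 0.066, 0.0322 → R0 = 2.1736
x·lx·mx: 0, 1.056, 1.3396, 1.0488, 0.264, 0.161 → Σ = 3.8694
T = 3.8694 / 2.1736 = 1.78018… → 1.78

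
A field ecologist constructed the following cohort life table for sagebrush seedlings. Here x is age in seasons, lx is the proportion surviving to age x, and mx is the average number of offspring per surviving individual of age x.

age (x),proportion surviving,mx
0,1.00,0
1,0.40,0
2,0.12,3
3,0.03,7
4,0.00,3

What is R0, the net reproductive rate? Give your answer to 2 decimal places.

lx·mx by age: 0, 0, 0.36, 0.21, 0
R0 = Σ lx·mx = 0.57 → 0.57

0.57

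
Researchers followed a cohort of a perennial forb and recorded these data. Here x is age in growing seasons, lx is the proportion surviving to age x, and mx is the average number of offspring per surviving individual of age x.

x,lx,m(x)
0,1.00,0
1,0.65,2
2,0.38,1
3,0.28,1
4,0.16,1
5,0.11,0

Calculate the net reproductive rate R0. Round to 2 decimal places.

lx·mx by age: 0, 1.3, 0.38, 0.28, 0.16, 0
R0 = Σ lx·mx = 2.12 → 2.12

2.12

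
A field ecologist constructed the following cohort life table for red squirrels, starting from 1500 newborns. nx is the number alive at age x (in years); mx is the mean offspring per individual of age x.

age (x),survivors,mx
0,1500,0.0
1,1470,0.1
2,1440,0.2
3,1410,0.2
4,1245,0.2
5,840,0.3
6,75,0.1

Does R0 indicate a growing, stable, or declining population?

lx = nx/n0 = nx/1500: 1, 0.98, 0.96, 0.94, 0.83, 0.56, 0.05
R0 = Σ lx·mx = 0 + 0.098 + 0.192 + 0.188 + 0.166 + 0.168 + 0.005 = 0.817
R0 < 1, so the population is declining.

declining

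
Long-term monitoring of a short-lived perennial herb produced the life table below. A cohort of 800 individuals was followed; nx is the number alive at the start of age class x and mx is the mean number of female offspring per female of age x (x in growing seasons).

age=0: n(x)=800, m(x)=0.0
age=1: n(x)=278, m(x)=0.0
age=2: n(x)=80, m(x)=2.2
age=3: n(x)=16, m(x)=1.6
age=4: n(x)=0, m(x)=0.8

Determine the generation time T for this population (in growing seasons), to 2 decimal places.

lx = nx/n0 = nx/800: 1, 0.3475, 0.1, 0.02, 0
lx·mx: 0, 0, 0.22, 0.032, 0 → R0 = 0.252
x·lx·mx: 0, 0, 0.44, 0.096, 0 → Σ = 0.536
T = 0.536 / 0.252 = 2.126984… → 2.13

2.13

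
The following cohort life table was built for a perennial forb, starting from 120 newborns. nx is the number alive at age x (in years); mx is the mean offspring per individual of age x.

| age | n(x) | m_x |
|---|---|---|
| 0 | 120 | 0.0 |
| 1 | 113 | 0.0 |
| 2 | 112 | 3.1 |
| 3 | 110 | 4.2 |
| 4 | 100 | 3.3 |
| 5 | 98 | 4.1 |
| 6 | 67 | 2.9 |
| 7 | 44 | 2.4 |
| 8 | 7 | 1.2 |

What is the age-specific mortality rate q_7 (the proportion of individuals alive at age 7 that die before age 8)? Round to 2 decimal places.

lx = nx/n0 = nx/120: 1, 0.94167…, 0.93333…, 0.91667…, 0.83333…, 0.81667…, 0.55833…, 0.36667…, 0.05833…
q_7 = (l_7 − l_8) / l_7 = (0.366667… − 0.058333…) / 0.366667…
     = 0.308333… / 0.366667… = 0.840909… → 0.84

0.84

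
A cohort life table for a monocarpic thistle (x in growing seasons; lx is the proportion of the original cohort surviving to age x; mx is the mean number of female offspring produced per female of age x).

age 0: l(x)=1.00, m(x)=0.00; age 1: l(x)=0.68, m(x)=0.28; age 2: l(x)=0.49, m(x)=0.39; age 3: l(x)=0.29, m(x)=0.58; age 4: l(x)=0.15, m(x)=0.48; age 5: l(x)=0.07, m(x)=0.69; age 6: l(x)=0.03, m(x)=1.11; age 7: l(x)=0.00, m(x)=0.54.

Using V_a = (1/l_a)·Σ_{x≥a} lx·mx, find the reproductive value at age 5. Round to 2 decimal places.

1.17

lx·mx for x ≥ 5: 0.0483, 0.0333, 0 → sum = 0.0816
V_5 = 0.0816 / l_5 = 0.0816 / 0.07 = 1.165714… → 1.17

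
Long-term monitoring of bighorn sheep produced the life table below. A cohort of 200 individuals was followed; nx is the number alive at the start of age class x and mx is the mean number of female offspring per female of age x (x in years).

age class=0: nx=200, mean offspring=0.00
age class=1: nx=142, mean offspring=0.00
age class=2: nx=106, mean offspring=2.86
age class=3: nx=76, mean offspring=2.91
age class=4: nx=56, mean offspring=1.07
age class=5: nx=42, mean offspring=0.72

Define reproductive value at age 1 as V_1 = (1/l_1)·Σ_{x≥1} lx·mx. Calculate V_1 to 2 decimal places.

4.33

lx = nx/n0 = nx/200: 1, 0.71, 0.53, 0.38, 0.28, 0.21
lx·mx for x ≥ 1: 0, 1.5158, 1.1058, 0.2996, 0.1512 → sum = 3.0724
V_1 = 3.0724 / l_1 = 3.0724 / 0.71 = 4.327324… → 4.33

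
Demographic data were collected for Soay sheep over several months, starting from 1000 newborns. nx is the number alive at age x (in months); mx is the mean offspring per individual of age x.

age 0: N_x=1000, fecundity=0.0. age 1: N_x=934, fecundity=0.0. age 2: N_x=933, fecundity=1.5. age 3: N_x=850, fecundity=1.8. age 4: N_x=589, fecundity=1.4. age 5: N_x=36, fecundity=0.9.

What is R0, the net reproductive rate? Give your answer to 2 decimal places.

lx = nx/n0 = nx/1000: 1, 0.934, 0.933, 0.85, 0.589, 0.036
lx·mx by age: 0, 0, 1.3995, 1.53, 0.8246, 0.0324
R0 = Σ lx·mx = 3.7865 → 3.79

3.79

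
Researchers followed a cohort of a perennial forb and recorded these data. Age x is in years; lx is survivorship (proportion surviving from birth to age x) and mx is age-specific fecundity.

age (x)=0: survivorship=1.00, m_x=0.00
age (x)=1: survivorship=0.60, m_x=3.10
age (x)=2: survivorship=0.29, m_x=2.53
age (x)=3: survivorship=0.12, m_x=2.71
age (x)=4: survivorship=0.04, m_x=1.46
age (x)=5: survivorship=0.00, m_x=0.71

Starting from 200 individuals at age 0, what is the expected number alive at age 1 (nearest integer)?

120

Expected survivors = N0 · l_1 = 200 × 0.60 = 120 → 120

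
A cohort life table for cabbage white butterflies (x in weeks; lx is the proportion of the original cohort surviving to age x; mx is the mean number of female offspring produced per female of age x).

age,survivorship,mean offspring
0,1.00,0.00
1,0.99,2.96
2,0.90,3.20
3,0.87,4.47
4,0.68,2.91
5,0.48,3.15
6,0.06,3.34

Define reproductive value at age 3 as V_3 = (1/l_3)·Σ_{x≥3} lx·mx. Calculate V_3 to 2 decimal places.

lx·mx for x ≥ 3: 3.8889, 1.9788, 1.512, 0.2004 → sum = 7.5801
V_3 = 7.5801 / l_3 = 7.5801 / 0.87 = 8.712759… → 8.71

8.71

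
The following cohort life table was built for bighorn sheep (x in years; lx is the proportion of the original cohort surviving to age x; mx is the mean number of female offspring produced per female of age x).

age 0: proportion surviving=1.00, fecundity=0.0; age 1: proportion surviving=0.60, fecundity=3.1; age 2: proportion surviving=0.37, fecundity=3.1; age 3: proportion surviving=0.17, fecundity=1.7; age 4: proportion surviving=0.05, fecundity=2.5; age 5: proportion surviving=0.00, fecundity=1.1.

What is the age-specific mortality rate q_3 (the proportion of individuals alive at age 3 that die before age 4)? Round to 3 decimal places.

0.706

q_3 = (l_3 − l_4) / l_3 = (0.17 − 0.05) / 0.17
     = 0.12 / 0.17 = 0.705882… → 0.706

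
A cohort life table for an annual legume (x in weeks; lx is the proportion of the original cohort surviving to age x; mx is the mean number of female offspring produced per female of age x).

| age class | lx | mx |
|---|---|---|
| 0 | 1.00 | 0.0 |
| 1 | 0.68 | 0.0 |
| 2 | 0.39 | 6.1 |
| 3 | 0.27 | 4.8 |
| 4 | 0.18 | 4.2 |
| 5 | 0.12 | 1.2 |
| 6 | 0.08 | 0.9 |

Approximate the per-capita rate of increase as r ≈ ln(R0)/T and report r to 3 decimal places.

R0 = Σ lx·mx = 0 + 0 + 2.379 + 1.296 + 0.756 + 0.144 + 0.072 = 4.647
Σ x·lx·mx = 12.822; T = 12.822/4.647 = 2.7592…
r ≈ ln(R0)/T = ln(4.647)/2.7592… = 0.55676… → 0.557

0.557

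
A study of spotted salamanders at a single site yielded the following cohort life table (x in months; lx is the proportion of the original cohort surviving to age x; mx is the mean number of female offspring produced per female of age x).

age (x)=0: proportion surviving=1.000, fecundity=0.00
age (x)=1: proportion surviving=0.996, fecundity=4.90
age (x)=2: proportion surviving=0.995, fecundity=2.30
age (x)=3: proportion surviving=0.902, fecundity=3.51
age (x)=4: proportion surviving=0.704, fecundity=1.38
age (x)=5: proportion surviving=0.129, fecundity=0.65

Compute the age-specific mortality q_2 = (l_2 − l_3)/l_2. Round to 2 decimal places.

0.09

q_2 = (l_2 − l_3) / l_2 = (0.995 − 0.902) / 0.995
     = 0.093 / 0.995 = 0.093467… → 0.09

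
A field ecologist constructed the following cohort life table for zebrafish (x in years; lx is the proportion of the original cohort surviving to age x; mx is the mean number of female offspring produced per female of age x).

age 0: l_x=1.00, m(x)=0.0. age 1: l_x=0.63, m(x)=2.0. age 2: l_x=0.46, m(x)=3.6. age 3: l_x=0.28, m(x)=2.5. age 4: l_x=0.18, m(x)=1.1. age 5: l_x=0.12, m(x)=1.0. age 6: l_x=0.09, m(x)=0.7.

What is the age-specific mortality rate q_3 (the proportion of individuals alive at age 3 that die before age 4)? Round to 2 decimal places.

0.36

q_3 = (l_3 − l_4) / l_3 = (0.28 − 0.18) / 0.28
     = 0.1 / 0.28 = 0.357143… → 0.36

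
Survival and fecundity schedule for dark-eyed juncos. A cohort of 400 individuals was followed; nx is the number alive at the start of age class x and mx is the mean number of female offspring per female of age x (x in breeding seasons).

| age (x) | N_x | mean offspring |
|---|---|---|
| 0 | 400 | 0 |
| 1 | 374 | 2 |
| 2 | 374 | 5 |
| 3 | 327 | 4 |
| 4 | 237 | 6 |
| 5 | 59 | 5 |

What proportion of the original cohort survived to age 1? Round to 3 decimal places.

l_1 = n_1/n_0 = 374/400 = 0.935 → 0.935

0.935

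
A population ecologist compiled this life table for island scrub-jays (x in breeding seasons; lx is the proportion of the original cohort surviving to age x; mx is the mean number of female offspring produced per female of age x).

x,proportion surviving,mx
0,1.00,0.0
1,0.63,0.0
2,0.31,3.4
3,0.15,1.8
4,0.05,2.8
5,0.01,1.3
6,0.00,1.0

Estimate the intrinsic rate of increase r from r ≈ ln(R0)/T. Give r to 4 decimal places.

0.1626

R0 = Σ lx·mx = 0 + 0 + 1.054 + 0.27 + 0.14 + 0.013 + 0 = 1.477
Σ x·lx·mx = 3.543; T = 3.543/1.477 = 2.39878…
r ≈ ln(R0)/T = ln(1.477)/2.39878… = 0.162588… → 0.1626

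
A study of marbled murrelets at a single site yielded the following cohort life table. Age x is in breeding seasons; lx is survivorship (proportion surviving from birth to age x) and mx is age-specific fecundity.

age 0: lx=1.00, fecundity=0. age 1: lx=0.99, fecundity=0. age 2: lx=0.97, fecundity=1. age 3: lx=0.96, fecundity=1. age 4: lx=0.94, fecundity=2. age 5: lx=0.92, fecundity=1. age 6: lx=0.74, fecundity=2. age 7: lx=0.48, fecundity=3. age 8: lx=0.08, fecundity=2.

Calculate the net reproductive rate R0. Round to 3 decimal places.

lx·mx by age: 0, 0, 0.97, 0.96, 1.88, 0.92, 1.48, 1.44, 0.16
R0 = Σ lx·mx = 7.81 → 7.810

7.810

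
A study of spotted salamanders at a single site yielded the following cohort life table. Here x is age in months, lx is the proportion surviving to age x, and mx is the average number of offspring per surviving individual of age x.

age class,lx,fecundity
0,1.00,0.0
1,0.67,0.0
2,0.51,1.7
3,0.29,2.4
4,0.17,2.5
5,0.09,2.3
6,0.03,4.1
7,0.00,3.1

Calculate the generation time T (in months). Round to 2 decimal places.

3.15

lx·mx: 0, 0, 0.867, 0.696, 0.425, 0.207, 0.123, 0 → R0 = 2.318
x·lx·mx: 0, 0, 1.734, 2.088, 1.7, 1.035, 0.738, 0 → Σ = 7.295
T = 7.295 / 2.318 = 3.14711… → 3.15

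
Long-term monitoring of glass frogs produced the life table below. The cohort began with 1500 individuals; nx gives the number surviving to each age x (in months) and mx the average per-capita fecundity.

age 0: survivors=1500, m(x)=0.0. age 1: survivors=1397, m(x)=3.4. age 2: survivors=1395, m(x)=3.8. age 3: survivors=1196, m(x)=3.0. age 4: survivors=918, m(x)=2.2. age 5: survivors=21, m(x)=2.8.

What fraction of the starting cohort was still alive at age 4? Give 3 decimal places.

0.612

l_4 = n_4/n_0 = 918/1500 = 0.612 → 0.612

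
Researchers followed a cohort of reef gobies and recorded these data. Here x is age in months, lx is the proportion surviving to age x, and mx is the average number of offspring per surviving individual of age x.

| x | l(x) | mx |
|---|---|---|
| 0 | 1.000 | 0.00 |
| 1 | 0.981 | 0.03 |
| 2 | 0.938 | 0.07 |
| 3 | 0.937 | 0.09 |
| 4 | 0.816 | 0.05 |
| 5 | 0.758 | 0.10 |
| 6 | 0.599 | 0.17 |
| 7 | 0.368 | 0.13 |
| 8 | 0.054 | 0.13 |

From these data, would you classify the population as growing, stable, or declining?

declining

R0 = Σ lx·mx = 0 + 0.02943 + 0.06566 + 0.08433 + 0.0408 + 0.0758 + 0.10183 + 0.04784 + 0.00702 = 0.45271
R0 < 1, so the population is declining.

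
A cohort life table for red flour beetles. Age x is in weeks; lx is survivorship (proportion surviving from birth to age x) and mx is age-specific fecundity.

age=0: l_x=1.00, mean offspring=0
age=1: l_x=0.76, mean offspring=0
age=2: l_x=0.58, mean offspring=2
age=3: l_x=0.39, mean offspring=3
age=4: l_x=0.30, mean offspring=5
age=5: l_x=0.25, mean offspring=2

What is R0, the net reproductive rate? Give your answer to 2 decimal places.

lx·mx by age: 0, 0, 1.16, 1.17, 1.5, 0.5
R0 = Σ lx·mx = 4.33 → 4.33

4.33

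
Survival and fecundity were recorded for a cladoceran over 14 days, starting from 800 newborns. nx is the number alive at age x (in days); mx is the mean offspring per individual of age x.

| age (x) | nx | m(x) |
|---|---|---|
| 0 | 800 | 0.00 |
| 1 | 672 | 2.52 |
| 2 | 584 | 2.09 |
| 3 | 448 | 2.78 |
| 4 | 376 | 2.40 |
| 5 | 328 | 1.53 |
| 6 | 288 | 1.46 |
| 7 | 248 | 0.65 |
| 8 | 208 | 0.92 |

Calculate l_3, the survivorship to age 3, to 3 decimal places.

0.560

l_3 = n_3/n_0 = 448/800 = 0.56 → 0.560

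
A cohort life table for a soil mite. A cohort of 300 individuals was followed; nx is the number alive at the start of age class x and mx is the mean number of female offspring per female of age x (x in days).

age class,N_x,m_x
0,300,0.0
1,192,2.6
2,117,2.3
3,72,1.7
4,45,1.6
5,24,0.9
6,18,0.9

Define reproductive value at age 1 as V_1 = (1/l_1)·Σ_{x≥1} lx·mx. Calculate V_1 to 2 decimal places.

5.21

lx = nx/n0 = nx/300: 1, 0.64, 0.39, 0.24, 0.15, 0.08, 0.06
lx·mx for x ≥ 1: 1.664, 0.897, 0.408, 0.24, 0.072, 0.054 → sum = 3.335
V_1 = 3.335 / l_1 = 3.335 / 0.64 = 5.210938… → 5.21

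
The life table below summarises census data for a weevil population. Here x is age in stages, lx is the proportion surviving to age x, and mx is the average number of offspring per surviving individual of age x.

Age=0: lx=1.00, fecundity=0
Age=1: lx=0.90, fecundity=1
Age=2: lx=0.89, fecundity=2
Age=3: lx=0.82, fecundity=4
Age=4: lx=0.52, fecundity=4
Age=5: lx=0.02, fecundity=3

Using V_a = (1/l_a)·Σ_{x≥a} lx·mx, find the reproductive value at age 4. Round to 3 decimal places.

lx·mx for x ≥ 4: 2.08, 0.06 → sum = 2.14
V_4 = 2.14 / l_4 = 2.14 / 0.52 = 4.115385… → 4.115

4.115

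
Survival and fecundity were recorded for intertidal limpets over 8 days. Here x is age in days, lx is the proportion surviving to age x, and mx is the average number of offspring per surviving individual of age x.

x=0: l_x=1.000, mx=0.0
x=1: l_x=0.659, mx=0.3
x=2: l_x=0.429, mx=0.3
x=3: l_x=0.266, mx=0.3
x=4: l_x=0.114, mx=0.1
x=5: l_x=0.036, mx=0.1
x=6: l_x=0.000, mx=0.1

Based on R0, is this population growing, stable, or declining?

R0 = Σ lx·mx = 0 + 0.1977 + 0.1287 + 0.0798 + 0.0114 + 0.0036 + 0 = 0.4212
R0 < 1, so the population is declining.

declining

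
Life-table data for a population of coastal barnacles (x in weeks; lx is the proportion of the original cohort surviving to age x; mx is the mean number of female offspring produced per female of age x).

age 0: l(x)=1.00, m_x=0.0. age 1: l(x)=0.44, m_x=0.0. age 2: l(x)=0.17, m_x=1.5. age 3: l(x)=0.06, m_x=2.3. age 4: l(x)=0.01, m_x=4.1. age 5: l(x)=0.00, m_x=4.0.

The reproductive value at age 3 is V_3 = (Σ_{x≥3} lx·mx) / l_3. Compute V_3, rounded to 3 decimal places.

lx·mx for x ≥ 3: 0.138, 0.041, 0 → sum = 0.179
V_3 = 0.179 / l_3 = 0.179 / 0.06 = 2.983333… → 2.983

2.983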